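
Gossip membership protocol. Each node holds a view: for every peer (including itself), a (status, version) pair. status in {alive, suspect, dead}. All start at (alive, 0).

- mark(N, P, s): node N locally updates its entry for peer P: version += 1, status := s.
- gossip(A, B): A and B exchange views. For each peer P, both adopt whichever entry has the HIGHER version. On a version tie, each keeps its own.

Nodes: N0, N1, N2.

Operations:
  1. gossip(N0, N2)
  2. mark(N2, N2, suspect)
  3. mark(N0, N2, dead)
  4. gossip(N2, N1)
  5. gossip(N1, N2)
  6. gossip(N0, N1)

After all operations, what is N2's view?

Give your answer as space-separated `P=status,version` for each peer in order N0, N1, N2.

Answer: N0=alive,0 N1=alive,0 N2=suspect,1

Derivation:
Op 1: gossip N0<->N2 -> N0.N0=(alive,v0) N0.N1=(alive,v0) N0.N2=(alive,v0) | N2.N0=(alive,v0) N2.N1=(alive,v0) N2.N2=(alive,v0)
Op 2: N2 marks N2=suspect -> (suspect,v1)
Op 3: N0 marks N2=dead -> (dead,v1)
Op 4: gossip N2<->N1 -> N2.N0=(alive,v0) N2.N1=(alive,v0) N2.N2=(suspect,v1) | N1.N0=(alive,v0) N1.N1=(alive,v0) N1.N2=(suspect,v1)
Op 5: gossip N1<->N2 -> N1.N0=(alive,v0) N1.N1=(alive,v0) N1.N2=(suspect,v1) | N2.N0=(alive,v0) N2.N1=(alive,v0) N2.N2=(suspect,v1)
Op 6: gossip N0<->N1 -> N0.N0=(alive,v0) N0.N1=(alive,v0) N0.N2=(dead,v1) | N1.N0=(alive,v0) N1.N1=(alive,v0) N1.N2=(suspect,v1)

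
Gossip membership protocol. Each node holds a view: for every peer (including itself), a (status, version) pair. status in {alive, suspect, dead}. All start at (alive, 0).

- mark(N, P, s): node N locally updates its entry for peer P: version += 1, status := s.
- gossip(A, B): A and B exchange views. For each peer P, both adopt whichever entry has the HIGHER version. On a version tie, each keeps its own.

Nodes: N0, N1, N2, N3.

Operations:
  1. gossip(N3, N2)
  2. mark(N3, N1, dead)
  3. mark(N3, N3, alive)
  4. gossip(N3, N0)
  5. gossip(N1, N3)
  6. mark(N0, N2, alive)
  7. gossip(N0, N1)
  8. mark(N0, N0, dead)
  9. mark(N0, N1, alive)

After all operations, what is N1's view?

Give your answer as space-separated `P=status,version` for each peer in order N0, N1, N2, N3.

Answer: N0=alive,0 N1=dead,1 N2=alive,1 N3=alive,1

Derivation:
Op 1: gossip N3<->N2 -> N3.N0=(alive,v0) N3.N1=(alive,v0) N3.N2=(alive,v0) N3.N3=(alive,v0) | N2.N0=(alive,v0) N2.N1=(alive,v0) N2.N2=(alive,v0) N2.N3=(alive,v0)
Op 2: N3 marks N1=dead -> (dead,v1)
Op 3: N3 marks N3=alive -> (alive,v1)
Op 4: gossip N3<->N0 -> N3.N0=(alive,v0) N3.N1=(dead,v1) N3.N2=(alive,v0) N3.N3=(alive,v1) | N0.N0=(alive,v0) N0.N1=(dead,v1) N0.N2=(alive,v0) N0.N3=(alive,v1)
Op 5: gossip N1<->N3 -> N1.N0=(alive,v0) N1.N1=(dead,v1) N1.N2=(alive,v0) N1.N3=(alive,v1) | N3.N0=(alive,v0) N3.N1=(dead,v1) N3.N2=(alive,v0) N3.N3=(alive,v1)
Op 6: N0 marks N2=alive -> (alive,v1)
Op 7: gossip N0<->N1 -> N0.N0=(alive,v0) N0.N1=(dead,v1) N0.N2=(alive,v1) N0.N3=(alive,v1) | N1.N0=(alive,v0) N1.N1=(dead,v1) N1.N2=(alive,v1) N1.N3=(alive,v1)
Op 8: N0 marks N0=dead -> (dead,v1)
Op 9: N0 marks N1=alive -> (alive,v2)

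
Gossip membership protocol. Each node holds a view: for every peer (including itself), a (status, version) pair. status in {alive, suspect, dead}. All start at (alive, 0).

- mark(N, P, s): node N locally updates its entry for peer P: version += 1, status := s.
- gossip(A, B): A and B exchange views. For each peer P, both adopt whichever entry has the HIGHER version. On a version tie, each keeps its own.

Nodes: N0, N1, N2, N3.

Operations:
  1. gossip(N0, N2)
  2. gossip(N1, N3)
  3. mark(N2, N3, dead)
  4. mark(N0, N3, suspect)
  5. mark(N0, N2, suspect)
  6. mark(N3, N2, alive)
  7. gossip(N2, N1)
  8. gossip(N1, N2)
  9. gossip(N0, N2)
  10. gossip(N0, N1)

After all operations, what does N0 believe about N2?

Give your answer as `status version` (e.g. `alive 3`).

Answer: suspect 1

Derivation:
Op 1: gossip N0<->N2 -> N0.N0=(alive,v0) N0.N1=(alive,v0) N0.N2=(alive,v0) N0.N3=(alive,v0) | N2.N0=(alive,v0) N2.N1=(alive,v0) N2.N2=(alive,v0) N2.N3=(alive,v0)
Op 2: gossip N1<->N3 -> N1.N0=(alive,v0) N1.N1=(alive,v0) N1.N2=(alive,v0) N1.N3=(alive,v0) | N3.N0=(alive,v0) N3.N1=(alive,v0) N3.N2=(alive,v0) N3.N3=(alive,v0)
Op 3: N2 marks N3=dead -> (dead,v1)
Op 4: N0 marks N3=suspect -> (suspect,v1)
Op 5: N0 marks N2=suspect -> (suspect,v1)
Op 6: N3 marks N2=alive -> (alive,v1)
Op 7: gossip N2<->N1 -> N2.N0=(alive,v0) N2.N1=(alive,v0) N2.N2=(alive,v0) N2.N3=(dead,v1) | N1.N0=(alive,v0) N1.N1=(alive,v0) N1.N2=(alive,v0) N1.N3=(dead,v1)
Op 8: gossip N1<->N2 -> N1.N0=(alive,v0) N1.N1=(alive,v0) N1.N2=(alive,v0) N1.N3=(dead,v1) | N2.N0=(alive,v0) N2.N1=(alive,v0) N2.N2=(alive,v0) N2.N3=(dead,v1)
Op 9: gossip N0<->N2 -> N0.N0=(alive,v0) N0.N1=(alive,v0) N0.N2=(suspect,v1) N0.N3=(suspect,v1) | N2.N0=(alive,v0) N2.N1=(alive,v0) N2.N2=(suspect,v1) N2.N3=(dead,v1)
Op 10: gossip N0<->N1 -> N0.N0=(alive,v0) N0.N1=(alive,v0) N0.N2=(suspect,v1) N0.N3=(suspect,v1) | N1.N0=(alive,v0) N1.N1=(alive,v0) N1.N2=(suspect,v1) N1.N3=(dead,v1)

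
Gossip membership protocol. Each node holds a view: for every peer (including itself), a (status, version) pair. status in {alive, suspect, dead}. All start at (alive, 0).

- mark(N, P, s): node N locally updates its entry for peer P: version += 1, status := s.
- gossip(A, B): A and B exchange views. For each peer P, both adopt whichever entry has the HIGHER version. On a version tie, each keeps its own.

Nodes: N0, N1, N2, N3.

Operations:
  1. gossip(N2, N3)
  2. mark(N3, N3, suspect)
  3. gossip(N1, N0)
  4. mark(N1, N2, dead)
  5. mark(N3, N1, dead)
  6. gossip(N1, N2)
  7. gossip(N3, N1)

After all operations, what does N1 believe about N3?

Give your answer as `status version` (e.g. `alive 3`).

Op 1: gossip N2<->N3 -> N2.N0=(alive,v0) N2.N1=(alive,v0) N2.N2=(alive,v0) N2.N3=(alive,v0) | N3.N0=(alive,v0) N3.N1=(alive,v0) N3.N2=(alive,v0) N3.N3=(alive,v0)
Op 2: N3 marks N3=suspect -> (suspect,v1)
Op 3: gossip N1<->N0 -> N1.N0=(alive,v0) N1.N1=(alive,v0) N1.N2=(alive,v0) N1.N3=(alive,v0) | N0.N0=(alive,v0) N0.N1=(alive,v0) N0.N2=(alive,v0) N0.N3=(alive,v0)
Op 4: N1 marks N2=dead -> (dead,v1)
Op 5: N3 marks N1=dead -> (dead,v1)
Op 6: gossip N1<->N2 -> N1.N0=(alive,v0) N1.N1=(alive,v0) N1.N2=(dead,v1) N1.N3=(alive,v0) | N2.N0=(alive,v0) N2.N1=(alive,v0) N2.N2=(dead,v1) N2.N3=(alive,v0)
Op 7: gossip N3<->N1 -> N3.N0=(alive,v0) N3.N1=(dead,v1) N3.N2=(dead,v1) N3.N3=(suspect,v1) | N1.N0=(alive,v0) N1.N1=(dead,v1) N1.N2=(dead,v1) N1.N3=(suspect,v1)

Answer: suspect 1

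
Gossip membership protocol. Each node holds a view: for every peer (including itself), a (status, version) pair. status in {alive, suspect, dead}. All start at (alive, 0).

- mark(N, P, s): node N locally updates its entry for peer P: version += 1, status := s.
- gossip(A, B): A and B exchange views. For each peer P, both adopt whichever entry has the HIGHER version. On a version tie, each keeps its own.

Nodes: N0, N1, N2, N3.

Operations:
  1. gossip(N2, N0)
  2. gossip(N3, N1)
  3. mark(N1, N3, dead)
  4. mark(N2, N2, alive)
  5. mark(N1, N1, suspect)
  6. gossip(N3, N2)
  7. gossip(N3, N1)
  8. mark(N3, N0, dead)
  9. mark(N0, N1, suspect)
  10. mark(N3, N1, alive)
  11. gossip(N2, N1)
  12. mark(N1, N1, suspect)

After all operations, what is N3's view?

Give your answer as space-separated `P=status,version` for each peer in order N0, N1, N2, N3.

Op 1: gossip N2<->N0 -> N2.N0=(alive,v0) N2.N1=(alive,v0) N2.N2=(alive,v0) N2.N3=(alive,v0) | N0.N0=(alive,v0) N0.N1=(alive,v0) N0.N2=(alive,v0) N0.N3=(alive,v0)
Op 2: gossip N3<->N1 -> N3.N0=(alive,v0) N3.N1=(alive,v0) N3.N2=(alive,v0) N3.N3=(alive,v0) | N1.N0=(alive,v0) N1.N1=(alive,v0) N1.N2=(alive,v0) N1.N3=(alive,v0)
Op 3: N1 marks N3=dead -> (dead,v1)
Op 4: N2 marks N2=alive -> (alive,v1)
Op 5: N1 marks N1=suspect -> (suspect,v1)
Op 6: gossip N3<->N2 -> N3.N0=(alive,v0) N3.N1=(alive,v0) N3.N2=(alive,v1) N3.N3=(alive,v0) | N2.N0=(alive,v0) N2.N1=(alive,v0) N2.N2=(alive,v1) N2.N3=(alive,v0)
Op 7: gossip N3<->N1 -> N3.N0=(alive,v0) N3.N1=(suspect,v1) N3.N2=(alive,v1) N3.N3=(dead,v1) | N1.N0=(alive,v0) N1.N1=(suspect,v1) N1.N2=(alive,v1) N1.N3=(dead,v1)
Op 8: N3 marks N0=dead -> (dead,v1)
Op 9: N0 marks N1=suspect -> (suspect,v1)
Op 10: N3 marks N1=alive -> (alive,v2)
Op 11: gossip N2<->N1 -> N2.N0=(alive,v0) N2.N1=(suspect,v1) N2.N2=(alive,v1) N2.N3=(dead,v1) | N1.N0=(alive,v0) N1.N1=(suspect,v1) N1.N2=(alive,v1) N1.N3=(dead,v1)
Op 12: N1 marks N1=suspect -> (suspect,v2)

Answer: N0=dead,1 N1=alive,2 N2=alive,1 N3=dead,1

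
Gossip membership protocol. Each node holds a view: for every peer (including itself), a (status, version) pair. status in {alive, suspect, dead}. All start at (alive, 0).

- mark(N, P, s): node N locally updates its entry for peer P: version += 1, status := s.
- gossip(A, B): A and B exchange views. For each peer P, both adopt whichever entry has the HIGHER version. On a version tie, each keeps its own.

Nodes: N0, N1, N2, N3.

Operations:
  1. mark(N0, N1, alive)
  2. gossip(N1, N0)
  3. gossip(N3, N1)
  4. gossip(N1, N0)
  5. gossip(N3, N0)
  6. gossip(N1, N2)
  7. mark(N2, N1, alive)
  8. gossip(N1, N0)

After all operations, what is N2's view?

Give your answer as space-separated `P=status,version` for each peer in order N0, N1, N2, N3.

Answer: N0=alive,0 N1=alive,2 N2=alive,0 N3=alive,0

Derivation:
Op 1: N0 marks N1=alive -> (alive,v1)
Op 2: gossip N1<->N0 -> N1.N0=(alive,v0) N1.N1=(alive,v1) N1.N2=(alive,v0) N1.N3=(alive,v0) | N0.N0=(alive,v0) N0.N1=(alive,v1) N0.N2=(alive,v0) N0.N3=(alive,v0)
Op 3: gossip N3<->N1 -> N3.N0=(alive,v0) N3.N1=(alive,v1) N3.N2=(alive,v0) N3.N3=(alive,v0) | N1.N0=(alive,v0) N1.N1=(alive,v1) N1.N2=(alive,v0) N1.N3=(alive,v0)
Op 4: gossip N1<->N0 -> N1.N0=(alive,v0) N1.N1=(alive,v1) N1.N2=(alive,v0) N1.N3=(alive,v0) | N0.N0=(alive,v0) N0.N1=(alive,v1) N0.N2=(alive,v0) N0.N3=(alive,v0)
Op 5: gossip N3<->N0 -> N3.N0=(alive,v0) N3.N1=(alive,v1) N3.N2=(alive,v0) N3.N3=(alive,v0) | N0.N0=(alive,v0) N0.N1=(alive,v1) N0.N2=(alive,v0) N0.N3=(alive,v0)
Op 6: gossip N1<->N2 -> N1.N0=(alive,v0) N1.N1=(alive,v1) N1.N2=(alive,v0) N1.N3=(alive,v0) | N2.N0=(alive,v0) N2.N1=(alive,v1) N2.N2=(alive,v0) N2.N3=(alive,v0)
Op 7: N2 marks N1=alive -> (alive,v2)
Op 8: gossip N1<->N0 -> N1.N0=(alive,v0) N1.N1=(alive,v1) N1.N2=(alive,v0) N1.N3=(alive,v0) | N0.N0=(alive,v0) N0.N1=(alive,v1) N0.N2=(alive,v0) N0.N3=(alive,v0)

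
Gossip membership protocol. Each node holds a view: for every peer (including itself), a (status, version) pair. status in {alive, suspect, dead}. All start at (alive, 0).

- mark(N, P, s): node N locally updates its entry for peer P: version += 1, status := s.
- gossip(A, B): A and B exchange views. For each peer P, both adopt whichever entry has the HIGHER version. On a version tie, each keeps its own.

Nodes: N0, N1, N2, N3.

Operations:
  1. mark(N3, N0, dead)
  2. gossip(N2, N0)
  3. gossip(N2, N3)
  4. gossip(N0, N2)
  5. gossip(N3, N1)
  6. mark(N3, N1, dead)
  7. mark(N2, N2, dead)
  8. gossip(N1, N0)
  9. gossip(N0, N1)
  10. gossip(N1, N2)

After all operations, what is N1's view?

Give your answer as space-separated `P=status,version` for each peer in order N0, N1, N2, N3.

Answer: N0=dead,1 N1=alive,0 N2=dead,1 N3=alive,0

Derivation:
Op 1: N3 marks N0=dead -> (dead,v1)
Op 2: gossip N2<->N0 -> N2.N0=(alive,v0) N2.N1=(alive,v0) N2.N2=(alive,v0) N2.N3=(alive,v0) | N0.N0=(alive,v0) N0.N1=(alive,v0) N0.N2=(alive,v0) N0.N3=(alive,v0)
Op 3: gossip N2<->N3 -> N2.N0=(dead,v1) N2.N1=(alive,v0) N2.N2=(alive,v0) N2.N3=(alive,v0) | N3.N0=(dead,v1) N3.N1=(alive,v0) N3.N2=(alive,v0) N3.N3=(alive,v0)
Op 4: gossip N0<->N2 -> N0.N0=(dead,v1) N0.N1=(alive,v0) N0.N2=(alive,v0) N0.N3=(alive,v0) | N2.N0=(dead,v1) N2.N1=(alive,v0) N2.N2=(alive,v0) N2.N3=(alive,v0)
Op 5: gossip N3<->N1 -> N3.N0=(dead,v1) N3.N1=(alive,v0) N3.N2=(alive,v0) N3.N3=(alive,v0) | N1.N0=(dead,v1) N1.N1=(alive,v0) N1.N2=(alive,v0) N1.N3=(alive,v0)
Op 6: N3 marks N1=dead -> (dead,v1)
Op 7: N2 marks N2=dead -> (dead,v1)
Op 8: gossip N1<->N0 -> N1.N0=(dead,v1) N1.N1=(alive,v0) N1.N2=(alive,v0) N1.N3=(alive,v0) | N0.N0=(dead,v1) N0.N1=(alive,v0) N0.N2=(alive,v0) N0.N3=(alive,v0)
Op 9: gossip N0<->N1 -> N0.N0=(dead,v1) N0.N1=(alive,v0) N0.N2=(alive,v0) N0.N3=(alive,v0) | N1.N0=(dead,v1) N1.N1=(alive,v0) N1.N2=(alive,v0) N1.N3=(alive,v0)
Op 10: gossip N1<->N2 -> N1.N0=(dead,v1) N1.N1=(alive,v0) N1.N2=(dead,v1) N1.N3=(alive,v0) | N2.N0=(dead,v1) N2.N1=(alive,v0) N2.N2=(dead,v1) N2.N3=(alive,v0)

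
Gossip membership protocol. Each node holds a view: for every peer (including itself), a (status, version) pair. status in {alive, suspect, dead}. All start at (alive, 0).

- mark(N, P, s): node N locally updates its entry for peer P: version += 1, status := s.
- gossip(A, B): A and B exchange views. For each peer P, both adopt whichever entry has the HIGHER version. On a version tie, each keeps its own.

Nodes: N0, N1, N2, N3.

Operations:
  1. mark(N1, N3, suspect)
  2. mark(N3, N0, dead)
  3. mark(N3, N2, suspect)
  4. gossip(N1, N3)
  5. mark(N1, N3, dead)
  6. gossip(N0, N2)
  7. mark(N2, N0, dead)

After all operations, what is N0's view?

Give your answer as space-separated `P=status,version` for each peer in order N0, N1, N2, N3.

Op 1: N1 marks N3=suspect -> (suspect,v1)
Op 2: N3 marks N0=dead -> (dead,v1)
Op 3: N3 marks N2=suspect -> (suspect,v1)
Op 4: gossip N1<->N3 -> N1.N0=(dead,v1) N1.N1=(alive,v0) N1.N2=(suspect,v1) N1.N3=(suspect,v1) | N3.N0=(dead,v1) N3.N1=(alive,v0) N3.N2=(suspect,v1) N3.N3=(suspect,v1)
Op 5: N1 marks N3=dead -> (dead,v2)
Op 6: gossip N0<->N2 -> N0.N0=(alive,v0) N0.N1=(alive,v0) N0.N2=(alive,v0) N0.N3=(alive,v0) | N2.N0=(alive,v0) N2.N1=(alive,v0) N2.N2=(alive,v0) N2.N3=(alive,v0)
Op 7: N2 marks N0=dead -> (dead,v1)

Answer: N0=alive,0 N1=alive,0 N2=alive,0 N3=alive,0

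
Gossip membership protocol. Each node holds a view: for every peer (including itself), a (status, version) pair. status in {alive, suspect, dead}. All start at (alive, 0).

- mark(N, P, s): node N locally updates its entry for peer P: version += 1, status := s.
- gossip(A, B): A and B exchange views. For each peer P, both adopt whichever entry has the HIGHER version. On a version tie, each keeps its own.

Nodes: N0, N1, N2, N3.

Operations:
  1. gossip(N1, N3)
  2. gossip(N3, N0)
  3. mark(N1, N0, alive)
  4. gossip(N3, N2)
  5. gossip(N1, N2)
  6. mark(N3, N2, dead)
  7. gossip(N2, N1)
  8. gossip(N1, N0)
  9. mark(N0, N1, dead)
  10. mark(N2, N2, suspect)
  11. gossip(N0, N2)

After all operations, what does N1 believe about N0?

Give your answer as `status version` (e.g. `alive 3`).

Op 1: gossip N1<->N3 -> N1.N0=(alive,v0) N1.N1=(alive,v0) N1.N2=(alive,v0) N1.N3=(alive,v0) | N3.N0=(alive,v0) N3.N1=(alive,v0) N3.N2=(alive,v0) N3.N3=(alive,v0)
Op 2: gossip N3<->N0 -> N3.N0=(alive,v0) N3.N1=(alive,v0) N3.N2=(alive,v0) N3.N3=(alive,v0) | N0.N0=(alive,v0) N0.N1=(alive,v0) N0.N2=(alive,v0) N0.N3=(alive,v0)
Op 3: N1 marks N0=alive -> (alive,v1)
Op 4: gossip N3<->N2 -> N3.N0=(alive,v0) N3.N1=(alive,v0) N3.N2=(alive,v0) N3.N3=(alive,v0) | N2.N0=(alive,v0) N2.N1=(alive,v0) N2.N2=(alive,v0) N2.N3=(alive,v0)
Op 5: gossip N1<->N2 -> N1.N0=(alive,v1) N1.N1=(alive,v0) N1.N2=(alive,v0) N1.N3=(alive,v0) | N2.N0=(alive,v1) N2.N1=(alive,v0) N2.N2=(alive,v0) N2.N3=(alive,v0)
Op 6: N3 marks N2=dead -> (dead,v1)
Op 7: gossip N2<->N1 -> N2.N0=(alive,v1) N2.N1=(alive,v0) N2.N2=(alive,v0) N2.N3=(alive,v0) | N1.N0=(alive,v1) N1.N1=(alive,v0) N1.N2=(alive,v0) N1.N3=(alive,v0)
Op 8: gossip N1<->N0 -> N1.N0=(alive,v1) N1.N1=(alive,v0) N1.N2=(alive,v0) N1.N3=(alive,v0) | N0.N0=(alive,v1) N0.N1=(alive,v0) N0.N2=(alive,v0) N0.N3=(alive,v0)
Op 9: N0 marks N1=dead -> (dead,v1)
Op 10: N2 marks N2=suspect -> (suspect,v1)
Op 11: gossip N0<->N2 -> N0.N0=(alive,v1) N0.N1=(dead,v1) N0.N2=(suspect,v1) N0.N3=(alive,v0) | N2.N0=(alive,v1) N2.N1=(dead,v1) N2.N2=(suspect,v1) N2.N3=(alive,v0)

Answer: alive 1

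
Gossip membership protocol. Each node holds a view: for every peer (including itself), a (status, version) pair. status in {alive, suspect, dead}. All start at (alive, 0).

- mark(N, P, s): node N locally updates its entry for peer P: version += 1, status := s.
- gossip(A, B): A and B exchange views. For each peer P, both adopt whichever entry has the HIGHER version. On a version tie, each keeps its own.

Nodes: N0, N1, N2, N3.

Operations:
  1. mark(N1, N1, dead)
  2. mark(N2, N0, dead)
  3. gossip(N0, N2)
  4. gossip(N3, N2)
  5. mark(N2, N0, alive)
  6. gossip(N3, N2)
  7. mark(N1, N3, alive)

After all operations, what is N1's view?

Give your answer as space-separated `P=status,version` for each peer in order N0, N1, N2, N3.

Op 1: N1 marks N1=dead -> (dead,v1)
Op 2: N2 marks N0=dead -> (dead,v1)
Op 3: gossip N0<->N2 -> N0.N0=(dead,v1) N0.N1=(alive,v0) N0.N2=(alive,v0) N0.N3=(alive,v0) | N2.N0=(dead,v1) N2.N1=(alive,v0) N2.N2=(alive,v0) N2.N3=(alive,v0)
Op 4: gossip N3<->N2 -> N3.N0=(dead,v1) N3.N1=(alive,v0) N3.N2=(alive,v0) N3.N3=(alive,v0) | N2.N0=(dead,v1) N2.N1=(alive,v0) N2.N2=(alive,v0) N2.N3=(alive,v0)
Op 5: N2 marks N0=alive -> (alive,v2)
Op 6: gossip N3<->N2 -> N3.N0=(alive,v2) N3.N1=(alive,v0) N3.N2=(alive,v0) N3.N3=(alive,v0) | N2.N0=(alive,v2) N2.N1=(alive,v0) N2.N2=(alive,v0) N2.N3=(alive,v0)
Op 7: N1 marks N3=alive -> (alive,v1)

Answer: N0=alive,0 N1=dead,1 N2=alive,0 N3=alive,1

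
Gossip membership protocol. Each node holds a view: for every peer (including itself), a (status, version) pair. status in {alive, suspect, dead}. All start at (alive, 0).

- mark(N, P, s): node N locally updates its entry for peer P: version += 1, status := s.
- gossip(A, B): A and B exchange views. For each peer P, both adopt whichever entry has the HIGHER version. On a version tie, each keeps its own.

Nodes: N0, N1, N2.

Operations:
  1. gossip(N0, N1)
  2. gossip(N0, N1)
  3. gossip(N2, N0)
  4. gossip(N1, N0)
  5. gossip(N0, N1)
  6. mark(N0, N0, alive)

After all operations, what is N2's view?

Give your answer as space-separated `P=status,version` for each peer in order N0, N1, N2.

Op 1: gossip N0<->N1 -> N0.N0=(alive,v0) N0.N1=(alive,v0) N0.N2=(alive,v0) | N1.N0=(alive,v0) N1.N1=(alive,v0) N1.N2=(alive,v0)
Op 2: gossip N0<->N1 -> N0.N0=(alive,v0) N0.N1=(alive,v0) N0.N2=(alive,v0) | N1.N0=(alive,v0) N1.N1=(alive,v0) N1.N2=(alive,v0)
Op 3: gossip N2<->N0 -> N2.N0=(alive,v0) N2.N1=(alive,v0) N2.N2=(alive,v0) | N0.N0=(alive,v0) N0.N1=(alive,v0) N0.N2=(alive,v0)
Op 4: gossip N1<->N0 -> N1.N0=(alive,v0) N1.N1=(alive,v0) N1.N2=(alive,v0) | N0.N0=(alive,v0) N0.N1=(alive,v0) N0.N2=(alive,v0)
Op 5: gossip N0<->N1 -> N0.N0=(alive,v0) N0.N1=(alive,v0) N0.N2=(alive,v0) | N1.N0=(alive,v0) N1.N1=(alive,v0) N1.N2=(alive,v0)
Op 6: N0 marks N0=alive -> (alive,v1)

Answer: N0=alive,0 N1=alive,0 N2=alive,0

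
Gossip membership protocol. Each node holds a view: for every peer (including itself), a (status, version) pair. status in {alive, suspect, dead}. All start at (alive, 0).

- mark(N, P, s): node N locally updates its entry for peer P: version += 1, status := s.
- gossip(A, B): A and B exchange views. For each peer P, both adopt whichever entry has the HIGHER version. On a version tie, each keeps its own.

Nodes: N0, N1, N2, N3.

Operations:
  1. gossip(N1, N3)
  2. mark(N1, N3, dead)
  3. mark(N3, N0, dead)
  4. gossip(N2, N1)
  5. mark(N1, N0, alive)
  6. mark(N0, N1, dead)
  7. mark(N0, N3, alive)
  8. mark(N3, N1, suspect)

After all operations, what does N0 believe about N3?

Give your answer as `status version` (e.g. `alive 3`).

Answer: alive 1

Derivation:
Op 1: gossip N1<->N3 -> N1.N0=(alive,v0) N1.N1=(alive,v0) N1.N2=(alive,v0) N1.N3=(alive,v0) | N3.N0=(alive,v0) N3.N1=(alive,v0) N3.N2=(alive,v0) N3.N3=(alive,v0)
Op 2: N1 marks N3=dead -> (dead,v1)
Op 3: N3 marks N0=dead -> (dead,v1)
Op 4: gossip N2<->N1 -> N2.N0=(alive,v0) N2.N1=(alive,v0) N2.N2=(alive,v0) N2.N3=(dead,v1) | N1.N0=(alive,v0) N1.N1=(alive,v0) N1.N2=(alive,v0) N1.N3=(dead,v1)
Op 5: N1 marks N0=alive -> (alive,v1)
Op 6: N0 marks N1=dead -> (dead,v1)
Op 7: N0 marks N3=alive -> (alive,v1)
Op 8: N3 marks N1=suspect -> (suspect,v1)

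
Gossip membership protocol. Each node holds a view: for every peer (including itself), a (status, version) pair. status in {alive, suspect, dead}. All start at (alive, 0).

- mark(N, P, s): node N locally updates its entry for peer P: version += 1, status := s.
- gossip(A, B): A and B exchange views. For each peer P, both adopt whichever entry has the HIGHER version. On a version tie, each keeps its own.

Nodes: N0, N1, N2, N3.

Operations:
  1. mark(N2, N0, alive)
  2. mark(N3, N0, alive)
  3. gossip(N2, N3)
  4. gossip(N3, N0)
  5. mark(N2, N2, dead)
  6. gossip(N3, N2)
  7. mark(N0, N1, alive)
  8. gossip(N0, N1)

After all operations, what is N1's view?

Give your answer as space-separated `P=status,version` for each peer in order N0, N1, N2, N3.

Answer: N0=alive,1 N1=alive,1 N2=alive,0 N3=alive,0

Derivation:
Op 1: N2 marks N0=alive -> (alive,v1)
Op 2: N3 marks N0=alive -> (alive,v1)
Op 3: gossip N2<->N3 -> N2.N0=(alive,v1) N2.N1=(alive,v0) N2.N2=(alive,v0) N2.N3=(alive,v0) | N3.N0=(alive,v1) N3.N1=(alive,v0) N3.N2=(alive,v0) N3.N3=(alive,v0)
Op 4: gossip N3<->N0 -> N3.N0=(alive,v1) N3.N1=(alive,v0) N3.N2=(alive,v0) N3.N3=(alive,v0) | N0.N0=(alive,v1) N0.N1=(alive,v0) N0.N2=(alive,v0) N0.N3=(alive,v0)
Op 5: N2 marks N2=dead -> (dead,v1)
Op 6: gossip N3<->N2 -> N3.N0=(alive,v1) N3.N1=(alive,v0) N3.N2=(dead,v1) N3.N3=(alive,v0) | N2.N0=(alive,v1) N2.N1=(alive,v0) N2.N2=(dead,v1) N2.N3=(alive,v0)
Op 7: N0 marks N1=alive -> (alive,v1)
Op 8: gossip N0<->N1 -> N0.N0=(alive,v1) N0.N1=(alive,v1) N0.N2=(alive,v0) N0.N3=(alive,v0) | N1.N0=(alive,v1) N1.N1=(alive,v1) N1.N2=(alive,v0) N1.N3=(alive,v0)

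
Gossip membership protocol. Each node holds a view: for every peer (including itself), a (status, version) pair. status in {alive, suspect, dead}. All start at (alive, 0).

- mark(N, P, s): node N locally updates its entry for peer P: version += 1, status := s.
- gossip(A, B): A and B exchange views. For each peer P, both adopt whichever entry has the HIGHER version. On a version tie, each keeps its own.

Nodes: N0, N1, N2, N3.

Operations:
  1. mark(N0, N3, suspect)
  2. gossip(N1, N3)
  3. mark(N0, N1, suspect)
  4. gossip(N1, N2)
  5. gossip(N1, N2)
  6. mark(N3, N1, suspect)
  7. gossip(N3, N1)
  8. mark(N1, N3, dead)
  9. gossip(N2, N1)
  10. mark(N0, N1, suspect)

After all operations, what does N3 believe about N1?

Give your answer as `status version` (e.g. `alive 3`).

Answer: suspect 1

Derivation:
Op 1: N0 marks N3=suspect -> (suspect,v1)
Op 2: gossip N1<->N3 -> N1.N0=(alive,v0) N1.N1=(alive,v0) N1.N2=(alive,v0) N1.N3=(alive,v0) | N3.N0=(alive,v0) N3.N1=(alive,v0) N3.N2=(alive,v0) N3.N3=(alive,v0)
Op 3: N0 marks N1=suspect -> (suspect,v1)
Op 4: gossip N1<->N2 -> N1.N0=(alive,v0) N1.N1=(alive,v0) N1.N2=(alive,v0) N1.N3=(alive,v0) | N2.N0=(alive,v0) N2.N1=(alive,v0) N2.N2=(alive,v0) N2.N3=(alive,v0)
Op 5: gossip N1<->N2 -> N1.N0=(alive,v0) N1.N1=(alive,v0) N1.N2=(alive,v0) N1.N3=(alive,v0) | N2.N0=(alive,v0) N2.N1=(alive,v0) N2.N2=(alive,v0) N2.N3=(alive,v0)
Op 6: N3 marks N1=suspect -> (suspect,v1)
Op 7: gossip N3<->N1 -> N3.N0=(alive,v0) N3.N1=(suspect,v1) N3.N2=(alive,v0) N3.N3=(alive,v0) | N1.N0=(alive,v0) N1.N1=(suspect,v1) N1.N2=(alive,v0) N1.N3=(alive,v0)
Op 8: N1 marks N3=dead -> (dead,v1)
Op 9: gossip N2<->N1 -> N2.N0=(alive,v0) N2.N1=(suspect,v1) N2.N2=(alive,v0) N2.N3=(dead,v1) | N1.N0=(alive,v0) N1.N1=(suspect,v1) N1.N2=(alive,v0) N1.N3=(dead,v1)
Op 10: N0 marks N1=suspect -> (suspect,v2)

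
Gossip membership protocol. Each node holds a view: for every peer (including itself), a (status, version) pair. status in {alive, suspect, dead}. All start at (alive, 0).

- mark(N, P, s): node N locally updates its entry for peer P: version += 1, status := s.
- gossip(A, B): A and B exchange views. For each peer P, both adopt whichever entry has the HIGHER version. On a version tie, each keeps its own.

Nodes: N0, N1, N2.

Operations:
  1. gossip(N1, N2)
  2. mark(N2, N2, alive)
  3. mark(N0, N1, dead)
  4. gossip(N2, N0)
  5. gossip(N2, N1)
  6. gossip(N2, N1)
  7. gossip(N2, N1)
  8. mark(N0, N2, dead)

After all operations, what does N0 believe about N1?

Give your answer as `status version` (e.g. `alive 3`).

Op 1: gossip N1<->N2 -> N1.N0=(alive,v0) N1.N1=(alive,v0) N1.N2=(alive,v0) | N2.N0=(alive,v0) N2.N1=(alive,v0) N2.N2=(alive,v0)
Op 2: N2 marks N2=alive -> (alive,v1)
Op 3: N0 marks N1=dead -> (dead,v1)
Op 4: gossip N2<->N0 -> N2.N0=(alive,v0) N2.N1=(dead,v1) N2.N2=(alive,v1) | N0.N0=(alive,v0) N0.N1=(dead,v1) N0.N2=(alive,v1)
Op 5: gossip N2<->N1 -> N2.N0=(alive,v0) N2.N1=(dead,v1) N2.N2=(alive,v1) | N1.N0=(alive,v0) N1.N1=(dead,v1) N1.N2=(alive,v1)
Op 6: gossip N2<->N1 -> N2.N0=(alive,v0) N2.N1=(dead,v1) N2.N2=(alive,v1) | N1.N0=(alive,v0) N1.N1=(dead,v1) N1.N2=(alive,v1)
Op 7: gossip N2<->N1 -> N2.N0=(alive,v0) N2.N1=(dead,v1) N2.N2=(alive,v1) | N1.N0=(alive,v0) N1.N1=(dead,v1) N1.N2=(alive,v1)
Op 8: N0 marks N2=dead -> (dead,v2)

Answer: dead 1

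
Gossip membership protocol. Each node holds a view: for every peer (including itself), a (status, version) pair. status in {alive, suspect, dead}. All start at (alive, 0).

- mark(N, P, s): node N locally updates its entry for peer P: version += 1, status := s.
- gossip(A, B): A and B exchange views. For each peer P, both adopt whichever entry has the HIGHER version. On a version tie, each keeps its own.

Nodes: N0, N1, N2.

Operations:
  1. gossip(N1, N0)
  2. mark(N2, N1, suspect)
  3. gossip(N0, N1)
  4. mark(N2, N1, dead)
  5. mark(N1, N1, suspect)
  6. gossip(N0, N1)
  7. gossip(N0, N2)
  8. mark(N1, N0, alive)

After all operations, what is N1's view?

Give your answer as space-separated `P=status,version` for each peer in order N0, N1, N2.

Op 1: gossip N1<->N0 -> N1.N0=(alive,v0) N1.N1=(alive,v0) N1.N2=(alive,v0) | N0.N0=(alive,v0) N0.N1=(alive,v0) N0.N2=(alive,v0)
Op 2: N2 marks N1=suspect -> (suspect,v1)
Op 3: gossip N0<->N1 -> N0.N0=(alive,v0) N0.N1=(alive,v0) N0.N2=(alive,v0) | N1.N0=(alive,v0) N1.N1=(alive,v0) N1.N2=(alive,v0)
Op 4: N2 marks N1=dead -> (dead,v2)
Op 5: N1 marks N1=suspect -> (suspect,v1)
Op 6: gossip N0<->N1 -> N0.N0=(alive,v0) N0.N1=(suspect,v1) N0.N2=(alive,v0) | N1.N0=(alive,v0) N1.N1=(suspect,v1) N1.N2=(alive,v0)
Op 7: gossip N0<->N2 -> N0.N0=(alive,v0) N0.N1=(dead,v2) N0.N2=(alive,v0) | N2.N0=(alive,v0) N2.N1=(dead,v2) N2.N2=(alive,v0)
Op 8: N1 marks N0=alive -> (alive,v1)

Answer: N0=alive,1 N1=suspect,1 N2=alive,0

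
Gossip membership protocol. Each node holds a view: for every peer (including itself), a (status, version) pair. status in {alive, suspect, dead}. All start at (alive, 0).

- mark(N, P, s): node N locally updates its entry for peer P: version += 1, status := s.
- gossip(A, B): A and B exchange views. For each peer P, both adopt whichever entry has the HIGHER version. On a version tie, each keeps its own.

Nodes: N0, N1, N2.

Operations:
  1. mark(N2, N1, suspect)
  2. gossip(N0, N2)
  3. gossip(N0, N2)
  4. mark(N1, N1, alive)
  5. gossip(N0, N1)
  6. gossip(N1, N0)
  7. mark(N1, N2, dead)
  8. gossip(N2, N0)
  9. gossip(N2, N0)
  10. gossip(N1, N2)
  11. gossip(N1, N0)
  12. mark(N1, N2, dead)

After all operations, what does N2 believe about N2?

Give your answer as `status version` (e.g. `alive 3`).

Op 1: N2 marks N1=suspect -> (suspect,v1)
Op 2: gossip N0<->N2 -> N0.N0=(alive,v0) N0.N1=(suspect,v1) N0.N2=(alive,v0) | N2.N0=(alive,v0) N2.N1=(suspect,v1) N2.N2=(alive,v0)
Op 3: gossip N0<->N2 -> N0.N0=(alive,v0) N0.N1=(suspect,v1) N0.N2=(alive,v0) | N2.N0=(alive,v0) N2.N1=(suspect,v1) N2.N2=(alive,v0)
Op 4: N1 marks N1=alive -> (alive,v1)
Op 5: gossip N0<->N1 -> N0.N0=(alive,v0) N0.N1=(suspect,v1) N0.N2=(alive,v0) | N1.N0=(alive,v0) N1.N1=(alive,v1) N1.N2=(alive,v0)
Op 6: gossip N1<->N0 -> N1.N0=(alive,v0) N1.N1=(alive,v1) N1.N2=(alive,v0) | N0.N0=(alive,v0) N0.N1=(suspect,v1) N0.N2=(alive,v0)
Op 7: N1 marks N2=dead -> (dead,v1)
Op 8: gossip N2<->N0 -> N2.N0=(alive,v0) N2.N1=(suspect,v1) N2.N2=(alive,v0) | N0.N0=(alive,v0) N0.N1=(suspect,v1) N0.N2=(alive,v0)
Op 9: gossip N2<->N0 -> N2.N0=(alive,v0) N2.N1=(suspect,v1) N2.N2=(alive,v0) | N0.N0=(alive,v0) N0.N1=(suspect,v1) N0.N2=(alive,v0)
Op 10: gossip N1<->N2 -> N1.N0=(alive,v0) N1.N1=(alive,v1) N1.N2=(dead,v1) | N2.N0=(alive,v0) N2.N1=(suspect,v1) N2.N2=(dead,v1)
Op 11: gossip N1<->N0 -> N1.N0=(alive,v0) N1.N1=(alive,v1) N1.N2=(dead,v1) | N0.N0=(alive,v0) N0.N1=(suspect,v1) N0.N2=(dead,v1)
Op 12: N1 marks N2=dead -> (dead,v2)

Answer: dead 1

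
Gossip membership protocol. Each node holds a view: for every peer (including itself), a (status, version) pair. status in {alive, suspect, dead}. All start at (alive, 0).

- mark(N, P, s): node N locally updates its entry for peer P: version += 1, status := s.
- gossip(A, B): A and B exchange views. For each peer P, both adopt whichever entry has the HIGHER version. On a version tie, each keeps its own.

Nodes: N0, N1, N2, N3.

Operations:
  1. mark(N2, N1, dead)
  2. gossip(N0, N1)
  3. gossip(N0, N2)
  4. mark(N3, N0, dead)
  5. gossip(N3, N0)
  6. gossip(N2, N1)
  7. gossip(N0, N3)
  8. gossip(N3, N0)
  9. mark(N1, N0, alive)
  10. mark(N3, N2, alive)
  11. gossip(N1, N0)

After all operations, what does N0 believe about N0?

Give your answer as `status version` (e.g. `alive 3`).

Op 1: N2 marks N1=dead -> (dead,v1)
Op 2: gossip N0<->N1 -> N0.N0=(alive,v0) N0.N1=(alive,v0) N0.N2=(alive,v0) N0.N3=(alive,v0) | N1.N0=(alive,v0) N1.N1=(alive,v0) N1.N2=(alive,v0) N1.N3=(alive,v0)
Op 3: gossip N0<->N2 -> N0.N0=(alive,v0) N0.N1=(dead,v1) N0.N2=(alive,v0) N0.N3=(alive,v0) | N2.N0=(alive,v0) N2.N1=(dead,v1) N2.N2=(alive,v0) N2.N3=(alive,v0)
Op 4: N3 marks N0=dead -> (dead,v1)
Op 5: gossip N3<->N0 -> N3.N0=(dead,v1) N3.N1=(dead,v1) N3.N2=(alive,v0) N3.N3=(alive,v0) | N0.N0=(dead,v1) N0.N1=(dead,v1) N0.N2=(alive,v0) N0.N3=(alive,v0)
Op 6: gossip N2<->N1 -> N2.N0=(alive,v0) N2.N1=(dead,v1) N2.N2=(alive,v0) N2.N3=(alive,v0) | N1.N0=(alive,v0) N1.N1=(dead,v1) N1.N2=(alive,v0) N1.N3=(alive,v0)
Op 7: gossip N0<->N3 -> N0.N0=(dead,v1) N0.N1=(dead,v1) N0.N2=(alive,v0) N0.N3=(alive,v0) | N3.N0=(dead,v1) N3.N1=(dead,v1) N3.N2=(alive,v0) N3.N3=(alive,v0)
Op 8: gossip N3<->N0 -> N3.N0=(dead,v1) N3.N1=(dead,v1) N3.N2=(alive,v0) N3.N3=(alive,v0) | N0.N0=(dead,v1) N0.N1=(dead,v1) N0.N2=(alive,v0) N0.N3=(alive,v0)
Op 9: N1 marks N0=alive -> (alive,v1)
Op 10: N3 marks N2=alive -> (alive,v1)
Op 11: gossip N1<->N0 -> N1.N0=(alive,v1) N1.N1=(dead,v1) N1.N2=(alive,v0) N1.N3=(alive,v0) | N0.N0=(dead,v1) N0.N1=(dead,v1) N0.N2=(alive,v0) N0.N3=(alive,v0)

Answer: dead 1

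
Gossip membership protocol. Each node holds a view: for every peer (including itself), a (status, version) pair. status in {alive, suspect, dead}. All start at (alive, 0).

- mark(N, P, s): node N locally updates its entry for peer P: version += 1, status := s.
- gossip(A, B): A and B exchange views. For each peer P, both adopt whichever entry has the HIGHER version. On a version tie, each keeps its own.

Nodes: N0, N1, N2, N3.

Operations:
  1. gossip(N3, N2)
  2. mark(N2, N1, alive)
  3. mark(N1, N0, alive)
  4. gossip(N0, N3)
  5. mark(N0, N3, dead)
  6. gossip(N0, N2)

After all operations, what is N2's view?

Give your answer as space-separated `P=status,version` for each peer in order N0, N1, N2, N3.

Answer: N0=alive,0 N1=alive,1 N2=alive,0 N3=dead,1

Derivation:
Op 1: gossip N3<->N2 -> N3.N0=(alive,v0) N3.N1=(alive,v0) N3.N2=(alive,v0) N3.N3=(alive,v0) | N2.N0=(alive,v0) N2.N1=(alive,v0) N2.N2=(alive,v0) N2.N3=(alive,v0)
Op 2: N2 marks N1=alive -> (alive,v1)
Op 3: N1 marks N0=alive -> (alive,v1)
Op 4: gossip N0<->N3 -> N0.N0=(alive,v0) N0.N1=(alive,v0) N0.N2=(alive,v0) N0.N3=(alive,v0) | N3.N0=(alive,v0) N3.N1=(alive,v0) N3.N2=(alive,v0) N3.N3=(alive,v0)
Op 5: N0 marks N3=dead -> (dead,v1)
Op 6: gossip N0<->N2 -> N0.N0=(alive,v0) N0.N1=(alive,v1) N0.N2=(alive,v0) N0.N3=(dead,v1) | N2.N0=(alive,v0) N2.N1=(alive,v1) N2.N2=(alive,v0) N2.N3=(dead,v1)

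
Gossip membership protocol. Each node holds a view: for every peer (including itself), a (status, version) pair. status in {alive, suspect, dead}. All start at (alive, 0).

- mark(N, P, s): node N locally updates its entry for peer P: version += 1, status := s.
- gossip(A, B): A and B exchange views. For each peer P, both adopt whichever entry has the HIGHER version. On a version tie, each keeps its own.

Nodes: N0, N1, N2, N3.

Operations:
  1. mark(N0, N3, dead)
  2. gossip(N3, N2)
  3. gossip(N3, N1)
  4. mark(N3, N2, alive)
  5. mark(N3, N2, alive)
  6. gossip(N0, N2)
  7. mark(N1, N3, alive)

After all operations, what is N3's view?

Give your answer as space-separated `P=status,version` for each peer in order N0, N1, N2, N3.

Op 1: N0 marks N3=dead -> (dead,v1)
Op 2: gossip N3<->N2 -> N3.N0=(alive,v0) N3.N1=(alive,v0) N3.N2=(alive,v0) N3.N3=(alive,v0) | N2.N0=(alive,v0) N2.N1=(alive,v0) N2.N2=(alive,v0) N2.N3=(alive,v0)
Op 3: gossip N3<->N1 -> N3.N0=(alive,v0) N3.N1=(alive,v0) N3.N2=(alive,v0) N3.N3=(alive,v0) | N1.N0=(alive,v0) N1.N1=(alive,v0) N1.N2=(alive,v0) N1.N3=(alive,v0)
Op 4: N3 marks N2=alive -> (alive,v1)
Op 5: N3 marks N2=alive -> (alive,v2)
Op 6: gossip N0<->N2 -> N0.N0=(alive,v0) N0.N1=(alive,v0) N0.N2=(alive,v0) N0.N3=(dead,v1) | N2.N0=(alive,v0) N2.N1=(alive,v0) N2.N2=(alive,v0) N2.N3=(dead,v1)
Op 7: N1 marks N3=alive -> (alive,v1)

Answer: N0=alive,0 N1=alive,0 N2=alive,2 N3=alive,0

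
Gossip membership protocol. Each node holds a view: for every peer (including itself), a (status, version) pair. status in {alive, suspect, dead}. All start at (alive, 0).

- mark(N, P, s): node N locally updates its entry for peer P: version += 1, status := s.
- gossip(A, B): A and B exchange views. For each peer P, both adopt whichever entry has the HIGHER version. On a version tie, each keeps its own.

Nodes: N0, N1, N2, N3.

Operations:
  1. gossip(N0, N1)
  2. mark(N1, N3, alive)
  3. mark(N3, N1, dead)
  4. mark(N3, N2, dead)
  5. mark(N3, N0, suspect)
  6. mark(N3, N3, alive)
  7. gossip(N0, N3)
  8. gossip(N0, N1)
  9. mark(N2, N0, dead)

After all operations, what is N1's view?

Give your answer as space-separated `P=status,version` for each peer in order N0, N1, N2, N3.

Answer: N0=suspect,1 N1=dead,1 N2=dead,1 N3=alive,1

Derivation:
Op 1: gossip N0<->N1 -> N0.N0=(alive,v0) N0.N1=(alive,v0) N0.N2=(alive,v0) N0.N3=(alive,v0) | N1.N0=(alive,v0) N1.N1=(alive,v0) N1.N2=(alive,v0) N1.N3=(alive,v0)
Op 2: N1 marks N3=alive -> (alive,v1)
Op 3: N3 marks N1=dead -> (dead,v1)
Op 4: N3 marks N2=dead -> (dead,v1)
Op 5: N3 marks N0=suspect -> (suspect,v1)
Op 6: N3 marks N3=alive -> (alive,v1)
Op 7: gossip N0<->N3 -> N0.N0=(suspect,v1) N0.N1=(dead,v1) N0.N2=(dead,v1) N0.N3=(alive,v1) | N3.N0=(suspect,v1) N3.N1=(dead,v1) N3.N2=(dead,v1) N3.N3=(alive,v1)
Op 8: gossip N0<->N1 -> N0.N0=(suspect,v1) N0.N1=(dead,v1) N0.N2=(dead,v1) N0.N3=(alive,v1) | N1.N0=(suspect,v1) N1.N1=(dead,v1) N1.N2=(dead,v1) N1.N3=(alive,v1)
Op 9: N2 marks N0=dead -> (dead,v1)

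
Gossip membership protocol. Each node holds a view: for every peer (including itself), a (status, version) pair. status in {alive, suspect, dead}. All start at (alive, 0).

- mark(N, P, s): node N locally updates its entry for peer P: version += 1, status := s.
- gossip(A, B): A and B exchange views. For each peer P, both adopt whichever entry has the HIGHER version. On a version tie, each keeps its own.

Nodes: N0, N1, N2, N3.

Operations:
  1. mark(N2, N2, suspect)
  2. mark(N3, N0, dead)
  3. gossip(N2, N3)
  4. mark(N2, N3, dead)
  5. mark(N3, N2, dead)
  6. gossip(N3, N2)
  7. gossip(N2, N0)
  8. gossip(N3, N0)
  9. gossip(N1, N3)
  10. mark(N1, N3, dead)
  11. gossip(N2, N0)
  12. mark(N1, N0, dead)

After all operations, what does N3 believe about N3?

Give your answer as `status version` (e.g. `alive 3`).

Answer: dead 1

Derivation:
Op 1: N2 marks N2=suspect -> (suspect,v1)
Op 2: N3 marks N0=dead -> (dead,v1)
Op 3: gossip N2<->N3 -> N2.N0=(dead,v1) N2.N1=(alive,v0) N2.N2=(suspect,v1) N2.N3=(alive,v0) | N3.N0=(dead,v1) N3.N1=(alive,v0) N3.N2=(suspect,v1) N3.N3=(alive,v0)
Op 4: N2 marks N3=dead -> (dead,v1)
Op 5: N3 marks N2=dead -> (dead,v2)
Op 6: gossip N3<->N2 -> N3.N0=(dead,v1) N3.N1=(alive,v0) N3.N2=(dead,v2) N3.N3=(dead,v1) | N2.N0=(dead,v1) N2.N1=(alive,v0) N2.N2=(dead,v2) N2.N3=(dead,v1)
Op 7: gossip N2<->N0 -> N2.N0=(dead,v1) N2.N1=(alive,v0) N2.N2=(dead,v2) N2.N3=(dead,v1) | N0.N0=(dead,v1) N0.N1=(alive,v0) N0.N2=(dead,v2) N0.N3=(dead,v1)
Op 8: gossip N3<->N0 -> N3.N0=(dead,v1) N3.N1=(alive,v0) N3.N2=(dead,v2) N3.N3=(dead,v1) | N0.N0=(dead,v1) N0.N1=(alive,v0) N0.N2=(dead,v2) N0.N3=(dead,v1)
Op 9: gossip N1<->N3 -> N1.N0=(dead,v1) N1.N1=(alive,v0) N1.N2=(dead,v2) N1.N3=(dead,v1) | N3.N0=(dead,v1) N3.N1=(alive,v0) N3.N2=(dead,v2) N3.N3=(dead,v1)
Op 10: N1 marks N3=dead -> (dead,v2)
Op 11: gossip N2<->N0 -> N2.N0=(dead,v1) N2.N1=(alive,v0) N2.N2=(dead,v2) N2.N3=(dead,v1) | N0.N0=(dead,v1) N0.N1=(alive,v0) N0.N2=(dead,v2) N0.N3=(dead,v1)
Op 12: N1 marks N0=dead -> (dead,v2)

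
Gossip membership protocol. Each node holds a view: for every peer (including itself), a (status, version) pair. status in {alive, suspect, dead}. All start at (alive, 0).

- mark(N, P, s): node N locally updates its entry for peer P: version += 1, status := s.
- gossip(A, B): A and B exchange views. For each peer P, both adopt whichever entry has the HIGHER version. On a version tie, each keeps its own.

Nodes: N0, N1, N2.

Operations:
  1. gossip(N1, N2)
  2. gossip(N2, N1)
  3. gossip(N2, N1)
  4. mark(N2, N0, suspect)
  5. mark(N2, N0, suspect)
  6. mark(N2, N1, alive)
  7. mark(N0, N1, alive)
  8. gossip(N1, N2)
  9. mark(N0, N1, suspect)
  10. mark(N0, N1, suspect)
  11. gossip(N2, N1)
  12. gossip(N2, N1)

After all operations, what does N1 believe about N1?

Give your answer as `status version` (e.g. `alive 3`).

Op 1: gossip N1<->N2 -> N1.N0=(alive,v0) N1.N1=(alive,v0) N1.N2=(alive,v0) | N2.N0=(alive,v0) N2.N1=(alive,v0) N2.N2=(alive,v0)
Op 2: gossip N2<->N1 -> N2.N0=(alive,v0) N2.N1=(alive,v0) N2.N2=(alive,v0) | N1.N0=(alive,v0) N1.N1=(alive,v0) N1.N2=(alive,v0)
Op 3: gossip N2<->N1 -> N2.N0=(alive,v0) N2.N1=(alive,v0) N2.N2=(alive,v0) | N1.N0=(alive,v0) N1.N1=(alive,v0) N1.N2=(alive,v0)
Op 4: N2 marks N0=suspect -> (suspect,v1)
Op 5: N2 marks N0=suspect -> (suspect,v2)
Op 6: N2 marks N1=alive -> (alive,v1)
Op 7: N0 marks N1=alive -> (alive,v1)
Op 8: gossip N1<->N2 -> N1.N0=(suspect,v2) N1.N1=(alive,v1) N1.N2=(alive,v0) | N2.N0=(suspect,v2) N2.N1=(alive,v1) N2.N2=(alive,v0)
Op 9: N0 marks N1=suspect -> (suspect,v2)
Op 10: N0 marks N1=suspect -> (suspect,v3)
Op 11: gossip N2<->N1 -> N2.N0=(suspect,v2) N2.N1=(alive,v1) N2.N2=(alive,v0) | N1.N0=(suspect,v2) N1.N1=(alive,v1) N1.N2=(alive,v0)
Op 12: gossip N2<->N1 -> N2.N0=(suspect,v2) N2.N1=(alive,v1) N2.N2=(alive,v0) | N1.N0=(suspect,v2) N1.N1=(alive,v1) N1.N2=(alive,v0)

Answer: alive 1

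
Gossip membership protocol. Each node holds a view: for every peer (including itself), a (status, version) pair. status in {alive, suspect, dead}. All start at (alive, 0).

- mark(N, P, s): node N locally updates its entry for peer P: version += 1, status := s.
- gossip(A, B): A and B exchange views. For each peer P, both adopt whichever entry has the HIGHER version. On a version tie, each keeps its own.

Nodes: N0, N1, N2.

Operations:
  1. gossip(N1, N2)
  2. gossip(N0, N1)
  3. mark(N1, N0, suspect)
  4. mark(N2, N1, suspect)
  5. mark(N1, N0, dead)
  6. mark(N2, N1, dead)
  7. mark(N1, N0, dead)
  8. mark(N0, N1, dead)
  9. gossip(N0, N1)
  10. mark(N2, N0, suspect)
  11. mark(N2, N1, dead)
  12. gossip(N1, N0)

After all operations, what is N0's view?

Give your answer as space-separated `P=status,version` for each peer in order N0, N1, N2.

Answer: N0=dead,3 N1=dead,1 N2=alive,0

Derivation:
Op 1: gossip N1<->N2 -> N1.N0=(alive,v0) N1.N1=(alive,v0) N1.N2=(alive,v0) | N2.N0=(alive,v0) N2.N1=(alive,v0) N2.N2=(alive,v0)
Op 2: gossip N0<->N1 -> N0.N0=(alive,v0) N0.N1=(alive,v0) N0.N2=(alive,v0) | N1.N0=(alive,v0) N1.N1=(alive,v0) N1.N2=(alive,v0)
Op 3: N1 marks N0=suspect -> (suspect,v1)
Op 4: N2 marks N1=suspect -> (suspect,v1)
Op 5: N1 marks N0=dead -> (dead,v2)
Op 6: N2 marks N1=dead -> (dead,v2)
Op 7: N1 marks N0=dead -> (dead,v3)
Op 8: N0 marks N1=dead -> (dead,v1)
Op 9: gossip N0<->N1 -> N0.N0=(dead,v3) N0.N1=(dead,v1) N0.N2=(alive,v0) | N1.N0=(dead,v3) N1.N1=(dead,v1) N1.N2=(alive,v0)
Op 10: N2 marks N0=suspect -> (suspect,v1)
Op 11: N2 marks N1=dead -> (dead,v3)
Op 12: gossip N1<->N0 -> N1.N0=(dead,v3) N1.N1=(dead,v1) N1.N2=(alive,v0) | N0.N0=(dead,v3) N0.N1=(dead,v1) N0.N2=(alive,v0)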